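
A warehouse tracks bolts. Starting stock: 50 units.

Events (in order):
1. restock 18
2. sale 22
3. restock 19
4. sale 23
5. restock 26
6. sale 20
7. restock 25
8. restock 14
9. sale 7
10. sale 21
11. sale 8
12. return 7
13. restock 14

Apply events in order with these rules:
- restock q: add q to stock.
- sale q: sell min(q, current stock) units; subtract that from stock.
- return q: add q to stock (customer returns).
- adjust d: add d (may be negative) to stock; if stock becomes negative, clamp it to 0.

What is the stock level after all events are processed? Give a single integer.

Answer: 72

Derivation:
Processing events:
Start: stock = 50
  Event 1 (restock 18): 50 + 18 = 68
  Event 2 (sale 22): sell min(22,68)=22. stock: 68 - 22 = 46. total_sold = 22
  Event 3 (restock 19): 46 + 19 = 65
  Event 4 (sale 23): sell min(23,65)=23. stock: 65 - 23 = 42. total_sold = 45
  Event 5 (restock 26): 42 + 26 = 68
  Event 6 (sale 20): sell min(20,68)=20. stock: 68 - 20 = 48. total_sold = 65
  Event 7 (restock 25): 48 + 25 = 73
  Event 8 (restock 14): 73 + 14 = 87
  Event 9 (sale 7): sell min(7,87)=7. stock: 87 - 7 = 80. total_sold = 72
  Event 10 (sale 21): sell min(21,80)=21. stock: 80 - 21 = 59. total_sold = 93
  Event 11 (sale 8): sell min(8,59)=8. stock: 59 - 8 = 51. total_sold = 101
  Event 12 (return 7): 51 + 7 = 58
  Event 13 (restock 14): 58 + 14 = 72
Final: stock = 72, total_sold = 101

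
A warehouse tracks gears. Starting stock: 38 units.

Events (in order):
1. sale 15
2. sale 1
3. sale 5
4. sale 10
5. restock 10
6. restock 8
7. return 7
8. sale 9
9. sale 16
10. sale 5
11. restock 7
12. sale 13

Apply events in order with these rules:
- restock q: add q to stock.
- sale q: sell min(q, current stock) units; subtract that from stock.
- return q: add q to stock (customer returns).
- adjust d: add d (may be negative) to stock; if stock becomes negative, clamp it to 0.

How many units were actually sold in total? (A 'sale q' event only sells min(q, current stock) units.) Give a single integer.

Processing events:
Start: stock = 38
  Event 1 (sale 15): sell min(15,38)=15. stock: 38 - 15 = 23. total_sold = 15
  Event 2 (sale 1): sell min(1,23)=1. stock: 23 - 1 = 22. total_sold = 16
  Event 3 (sale 5): sell min(5,22)=5. stock: 22 - 5 = 17. total_sold = 21
  Event 4 (sale 10): sell min(10,17)=10. stock: 17 - 10 = 7. total_sold = 31
  Event 5 (restock 10): 7 + 10 = 17
  Event 6 (restock 8): 17 + 8 = 25
  Event 7 (return 7): 25 + 7 = 32
  Event 8 (sale 9): sell min(9,32)=9. stock: 32 - 9 = 23. total_sold = 40
  Event 9 (sale 16): sell min(16,23)=16. stock: 23 - 16 = 7. total_sold = 56
  Event 10 (sale 5): sell min(5,7)=5. stock: 7 - 5 = 2. total_sold = 61
  Event 11 (restock 7): 2 + 7 = 9
  Event 12 (sale 13): sell min(13,9)=9. stock: 9 - 9 = 0. total_sold = 70
Final: stock = 0, total_sold = 70

Answer: 70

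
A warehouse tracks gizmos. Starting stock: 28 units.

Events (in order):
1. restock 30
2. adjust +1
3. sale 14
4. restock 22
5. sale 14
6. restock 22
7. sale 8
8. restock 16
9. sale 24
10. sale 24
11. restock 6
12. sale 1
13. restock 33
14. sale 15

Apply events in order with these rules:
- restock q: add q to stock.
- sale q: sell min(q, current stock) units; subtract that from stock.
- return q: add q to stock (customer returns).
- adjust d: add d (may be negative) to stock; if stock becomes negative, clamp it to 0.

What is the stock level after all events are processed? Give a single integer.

Processing events:
Start: stock = 28
  Event 1 (restock 30): 28 + 30 = 58
  Event 2 (adjust +1): 58 + 1 = 59
  Event 3 (sale 14): sell min(14,59)=14. stock: 59 - 14 = 45. total_sold = 14
  Event 4 (restock 22): 45 + 22 = 67
  Event 5 (sale 14): sell min(14,67)=14. stock: 67 - 14 = 53. total_sold = 28
  Event 6 (restock 22): 53 + 22 = 75
  Event 7 (sale 8): sell min(8,75)=8. stock: 75 - 8 = 67. total_sold = 36
  Event 8 (restock 16): 67 + 16 = 83
  Event 9 (sale 24): sell min(24,83)=24. stock: 83 - 24 = 59. total_sold = 60
  Event 10 (sale 24): sell min(24,59)=24. stock: 59 - 24 = 35. total_sold = 84
  Event 11 (restock 6): 35 + 6 = 41
  Event 12 (sale 1): sell min(1,41)=1. stock: 41 - 1 = 40. total_sold = 85
  Event 13 (restock 33): 40 + 33 = 73
  Event 14 (sale 15): sell min(15,73)=15. stock: 73 - 15 = 58. total_sold = 100
Final: stock = 58, total_sold = 100

Answer: 58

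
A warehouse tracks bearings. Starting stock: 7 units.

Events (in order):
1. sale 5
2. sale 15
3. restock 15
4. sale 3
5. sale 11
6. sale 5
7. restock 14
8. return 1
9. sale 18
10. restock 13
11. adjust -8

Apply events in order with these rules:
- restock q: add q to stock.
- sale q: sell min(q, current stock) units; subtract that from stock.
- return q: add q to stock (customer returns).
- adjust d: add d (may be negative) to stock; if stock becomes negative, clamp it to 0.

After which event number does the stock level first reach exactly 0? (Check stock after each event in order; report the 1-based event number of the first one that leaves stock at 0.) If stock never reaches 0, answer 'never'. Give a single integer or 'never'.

Answer: 2

Derivation:
Processing events:
Start: stock = 7
  Event 1 (sale 5): sell min(5,7)=5. stock: 7 - 5 = 2. total_sold = 5
  Event 2 (sale 15): sell min(15,2)=2. stock: 2 - 2 = 0. total_sold = 7
  Event 3 (restock 15): 0 + 15 = 15
  Event 4 (sale 3): sell min(3,15)=3. stock: 15 - 3 = 12. total_sold = 10
  Event 5 (sale 11): sell min(11,12)=11. stock: 12 - 11 = 1. total_sold = 21
  Event 6 (sale 5): sell min(5,1)=1. stock: 1 - 1 = 0. total_sold = 22
  Event 7 (restock 14): 0 + 14 = 14
  Event 8 (return 1): 14 + 1 = 15
  Event 9 (sale 18): sell min(18,15)=15. stock: 15 - 15 = 0. total_sold = 37
  Event 10 (restock 13): 0 + 13 = 13
  Event 11 (adjust -8): 13 + -8 = 5
Final: stock = 5, total_sold = 37

First zero at event 2.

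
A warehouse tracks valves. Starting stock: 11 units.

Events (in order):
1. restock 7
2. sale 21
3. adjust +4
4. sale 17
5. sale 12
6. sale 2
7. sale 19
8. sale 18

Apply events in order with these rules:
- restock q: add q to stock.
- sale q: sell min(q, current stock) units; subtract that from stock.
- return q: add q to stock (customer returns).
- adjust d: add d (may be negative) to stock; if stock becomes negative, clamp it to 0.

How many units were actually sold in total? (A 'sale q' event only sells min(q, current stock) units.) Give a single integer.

Answer: 22

Derivation:
Processing events:
Start: stock = 11
  Event 1 (restock 7): 11 + 7 = 18
  Event 2 (sale 21): sell min(21,18)=18. stock: 18 - 18 = 0. total_sold = 18
  Event 3 (adjust +4): 0 + 4 = 4
  Event 4 (sale 17): sell min(17,4)=4. stock: 4 - 4 = 0. total_sold = 22
  Event 5 (sale 12): sell min(12,0)=0. stock: 0 - 0 = 0. total_sold = 22
  Event 6 (sale 2): sell min(2,0)=0. stock: 0 - 0 = 0. total_sold = 22
  Event 7 (sale 19): sell min(19,0)=0. stock: 0 - 0 = 0. total_sold = 22
  Event 8 (sale 18): sell min(18,0)=0. stock: 0 - 0 = 0. total_sold = 22
Final: stock = 0, total_sold = 22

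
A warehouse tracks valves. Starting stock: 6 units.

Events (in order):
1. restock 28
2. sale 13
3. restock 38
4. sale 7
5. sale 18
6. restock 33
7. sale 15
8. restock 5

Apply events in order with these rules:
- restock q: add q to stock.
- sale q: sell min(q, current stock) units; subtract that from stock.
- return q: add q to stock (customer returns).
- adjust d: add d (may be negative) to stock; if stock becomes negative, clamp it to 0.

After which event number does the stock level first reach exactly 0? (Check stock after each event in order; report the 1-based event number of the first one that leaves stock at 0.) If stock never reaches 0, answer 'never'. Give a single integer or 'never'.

Answer: never

Derivation:
Processing events:
Start: stock = 6
  Event 1 (restock 28): 6 + 28 = 34
  Event 2 (sale 13): sell min(13,34)=13. stock: 34 - 13 = 21. total_sold = 13
  Event 3 (restock 38): 21 + 38 = 59
  Event 4 (sale 7): sell min(7,59)=7. stock: 59 - 7 = 52. total_sold = 20
  Event 5 (sale 18): sell min(18,52)=18. stock: 52 - 18 = 34. total_sold = 38
  Event 6 (restock 33): 34 + 33 = 67
  Event 7 (sale 15): sell min(15,67)=15. stock: 67 - 15 = 52. total_sold = 53
  Event 8 (restock 5): 52 + 5 = 57
Final: stock = 57, total_sold = 53

Stock never reaches 0.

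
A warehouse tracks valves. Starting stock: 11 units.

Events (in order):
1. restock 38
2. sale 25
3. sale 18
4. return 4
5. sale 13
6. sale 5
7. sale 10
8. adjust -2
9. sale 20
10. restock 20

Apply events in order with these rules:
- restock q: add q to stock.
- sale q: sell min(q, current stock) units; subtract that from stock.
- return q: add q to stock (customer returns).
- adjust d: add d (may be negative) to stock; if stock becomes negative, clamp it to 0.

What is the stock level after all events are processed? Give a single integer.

Processing events:
Start: stock = 11
  Event 1 (restock 38): 11 + 38 = 49
  Event 2 (sale 25): sell min(25,49)=25. stock: 49 - 25 = 24. total_sold = 25
  Event 3 (sale 18): sell min(18,24)=18. stock: 24 - 18 = 6. total_sold = 43
  Event 4 (return 4): 6 + 4 = 10
  Event 5 (sale 13): sell min(13,10)=10. stock: 10 - 10 = 0. total_sold = 53
  Event 6 (sale 5): sell min(5,0)=0. stock: 0 - 0 = 0. total_sold = 53
  Event 7 (sale 10): sell min(10,0)=0. stock: 0 - 0 = 0. total_sold = 53
  Event 8 (adjust -2): 0 + -2 = 0 (clamped to 0)
  Event 9 (sale 20): sell min(20,0)=0. stock: 0 - 0 = 0. total_sold = 53
  Event 10 (restock 20): 0 + 20 = 20
Final: stock = 20, total_sold = 53

Answer: 20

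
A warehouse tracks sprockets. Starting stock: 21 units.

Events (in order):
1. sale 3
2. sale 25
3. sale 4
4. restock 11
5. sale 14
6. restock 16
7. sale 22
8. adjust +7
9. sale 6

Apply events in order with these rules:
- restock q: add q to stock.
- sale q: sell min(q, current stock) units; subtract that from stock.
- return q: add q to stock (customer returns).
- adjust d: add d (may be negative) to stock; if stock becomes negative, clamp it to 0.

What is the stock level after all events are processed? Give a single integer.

Processing events:
Start: stock = 21
  Event 1 (sale 3): sell min(3,21)=3. stock: 21 - 3 = 18. total_sold = 3
  Event 2 (sale 25): sell min(25,18)=18. stock: 18 - 18 = 0. total_sold = 21
  Event 3 (sale 4): sell min(4,0)=0. stock: 0 - 0 = 0. total_sold = 21
  Event 4 (restock 11): 0 + 11 = 11
  Event 5 (sale 14): sell min(14,11)=11. stock: 11 - 11 = 0. total_sold = 32
  Event 6 (restock 16): 0 + 16 = 16
  Event 7 (sale 22): sell min(22,16)=16. stock: 16 - 16 = 0. total_sold = 48
  Event 8 (adjust +7): 0 + 7 = 7
  Event 9 (sale 6): sell min(6,7)=6. stock: 7 - 6 = 1. total_sold = 54
Final: stock = 1, total_sold = 54

Answer: 1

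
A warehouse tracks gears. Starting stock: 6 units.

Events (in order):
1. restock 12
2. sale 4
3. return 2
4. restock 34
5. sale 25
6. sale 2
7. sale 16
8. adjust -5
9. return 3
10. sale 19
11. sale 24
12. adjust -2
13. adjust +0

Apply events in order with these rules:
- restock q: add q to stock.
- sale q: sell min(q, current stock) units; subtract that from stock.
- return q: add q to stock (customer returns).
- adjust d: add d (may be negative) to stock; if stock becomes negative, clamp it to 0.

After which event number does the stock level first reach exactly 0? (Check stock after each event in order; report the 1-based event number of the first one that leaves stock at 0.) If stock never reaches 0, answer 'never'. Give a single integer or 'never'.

Processing events:
Start: stock = 6
  Event 1 (restock 12): 6 + 12 = 18
  Event 2 (sale 4): sell min(4,18)=4. stock: 18 - 4 = 14. total_sold = 4
  Event 3 (return 2): 14 + 2 = 16
  Event 4 (restock 34): 16 + 34 = 50
  Event 5 (sale 25): sell min(25,50)=25. stock: 50 - 25 = 25. total_sold = 29
  Event 6 (sale 2): sell min(2,25)=2. stock: 25 - 2 = 23. total_sold = 31
  Event 7 (sale 16): sell min(16,23)=16. stock: 23 - 16 = 7. total_sold = 47
  Event 8 (adjust -5): 7 + -5 = 2
  Event 9 (return 3): 2 + 3 = 5
  Event 10 (sale 19): sell min(19,5)=5. stock: 5 - 5 = 0. total_sold = 52
  Event 11 (sale 24): sell min(24,0)=0. stock: 0 - 0 = 0. total_sold = 52
  Event 12 (adjust -2): 0 + -2 = 0 (clamped to 0)
  Event 13 (adjust +0): 0 + 0 = 0
Final: stock = 0, total_sold = 52

First zero at event 10.

Answer: 10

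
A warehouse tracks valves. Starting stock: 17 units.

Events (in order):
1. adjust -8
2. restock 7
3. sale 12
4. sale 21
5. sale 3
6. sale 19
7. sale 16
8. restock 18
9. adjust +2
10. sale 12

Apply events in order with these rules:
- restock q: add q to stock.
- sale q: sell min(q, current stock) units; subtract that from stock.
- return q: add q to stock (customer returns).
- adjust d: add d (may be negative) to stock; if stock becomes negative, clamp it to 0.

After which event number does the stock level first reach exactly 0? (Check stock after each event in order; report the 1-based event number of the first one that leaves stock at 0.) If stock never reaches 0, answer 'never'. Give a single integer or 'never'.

Processing events:
Start: stock = 17
  Event 1 (adjust -8): 17 + -8 = 9
  Event 2 (restock 7): 9 + 7 = 16
  Event 3 (sale 12): sell min(12,16)=12. stock: 16 - 12 = 4. total_sold = 12
  Event 4 (sale 21): sell min(21,4)=4. stock: 4 - 4 = 0. total_sold = 16
  Event 5 (sale 3): sell min(3,0)=0. stock: 0 - 0 = 0. total_sold = 16
  Event 6 (sale 19): sell min(19,0)=0. stock: 0 - 0 = 0. total_sold = 16
  Event 7 (sale 16): sell min(16,0)=0. stock: 0 - 0 = 0. total_sold = 16
  Event 8 (restock 18): 0 + 18 = 18
  Event 9 (adjust +2): 18 + 2 = 20
  Event 10 (sale 12): sell min(12,20)=12. stock: 20 - 12 = 8. total_sold = 28
Final: stock = 8, total_sold = 28

First zero at event 4.

Answer: 4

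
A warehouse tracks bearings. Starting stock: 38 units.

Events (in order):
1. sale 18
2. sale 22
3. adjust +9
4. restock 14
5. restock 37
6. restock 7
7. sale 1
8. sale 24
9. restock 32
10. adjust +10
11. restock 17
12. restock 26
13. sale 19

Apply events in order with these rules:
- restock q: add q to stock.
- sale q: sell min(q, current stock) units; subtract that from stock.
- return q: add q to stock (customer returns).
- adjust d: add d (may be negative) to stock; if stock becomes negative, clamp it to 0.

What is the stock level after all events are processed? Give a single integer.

Processing events:
Start: stock = 38
  Event 1 (sale 18): sell min(18,38)=18. stock: 38 - 18 = 20. total_sold = 18
  Event 2 (sale 22): sell min(22,20)=20. stock: 20 - 20 = 0. total_sold = 38
  Event 3 (adjust +9): 0 + 9 = 9
  Event 4 (restock 14): 9 + 14 = 23
  Event 5 (restock 37): 23 + 37 = 60
  Event 6 (restock 7): 60 + 7 = 67
  Event 7 (sale 1): sell min(1,67)=1. stock: 67 - 1 = 66. total_sold = 39
  Event 8 (sale 24): sell min(24,66)=24. stock: 66 - 24 = 42. total_sold = 63
  Event 9 (restock 32): 42 + 32 = 74
  Event 10 (adjust +10): 74 + 10 = 84
  Event 11 (restock 17): 84 + 17 = 101
  Event 12 (restock 26): 101 + 26 = 127
  Event 13 (sale 19): sell min(19,127)=19. stock: 127 - 19 = 108. total_sold = 82
Final: stock = 108, total_sold = 82

Answer: 108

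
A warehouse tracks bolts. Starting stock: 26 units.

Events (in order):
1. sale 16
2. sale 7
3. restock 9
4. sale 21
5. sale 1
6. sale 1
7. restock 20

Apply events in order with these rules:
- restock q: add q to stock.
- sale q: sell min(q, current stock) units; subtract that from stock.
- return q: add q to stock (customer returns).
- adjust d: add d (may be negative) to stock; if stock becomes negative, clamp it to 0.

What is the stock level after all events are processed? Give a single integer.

Processing events:
Start: stock = 26
  Event 1 (sale 16): sell min(16,26)=16. stock: 26 - 16 = 10. total_sold = 16
  Event 2 (sale 7): sell min(7,10)=7. stock: 10 - 7 = 3. total_sold = 23
  Event 3 (restock 9): 3 + 9 = 12
  Event 4 (sale 21): sell min(21,12)=12. stock: 12 - 12 = 0. total_sold = 35
  Event 5 (sale 1): sell min(1,0)=0. stock: 0 - 0 = 0. total_sold = 35
  Event 6 (sale 1): sell min(1,0)=0. stock: 0 - 0 = 0. total_sold = 35
  Event 7 (restock 20): 0 + 20 = 20
Final: stock = 20, total_sold = 35

Answer: 20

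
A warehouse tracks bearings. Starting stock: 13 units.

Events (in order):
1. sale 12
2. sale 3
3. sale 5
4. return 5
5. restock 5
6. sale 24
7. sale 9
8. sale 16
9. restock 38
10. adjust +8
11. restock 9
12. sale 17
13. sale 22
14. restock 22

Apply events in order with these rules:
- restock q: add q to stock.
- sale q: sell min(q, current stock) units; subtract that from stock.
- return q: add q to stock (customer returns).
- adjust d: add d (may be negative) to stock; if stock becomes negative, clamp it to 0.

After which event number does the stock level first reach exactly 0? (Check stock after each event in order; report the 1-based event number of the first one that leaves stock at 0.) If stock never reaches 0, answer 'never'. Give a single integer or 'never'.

Answer: 2

Derivation:
Processing events:
Start: stock = 13
  Event 1 (sale 12): sell min(12,13)=12. stock: 13 - 12 = 1. total_sold = 12
  Event 2 (sale 3): sell min(3,1)=1. stock: 1 - 1 = 0. total_sold = 13
  Event 3 (sale 5): sell min(5,0)=0. stock: 0 - 0 = 0. total_sold = 13
  Event 4 (return 5): 0 + 5 = 5
  Event 5 (restock 5): 5 + 5 = 10
  Event 6 (sale 24): sell min(24,10)=10. stock: 10 - 10 = 0. total_sold = 23
  Event 7 (sale 9): sell min(9,0)=0. stock: 0 - 0 = 0. total_sold = 23
  Event 8 (sale 16): sell min(16,0)=0. stock: 0 - 0 = 0. total_sold = 23
  Event 9 (restock 38): 0 + 38 = 38
  Event 10 (adjust +8): 38 + 8 = 46
  Event 11 (restock 9): 46 + 9 = 55
  Event 12 (sale 17): sell min(17,55)=17. stock: 55 - 17 = 38. total_sold = 40
  Event 13 (sale 22): sell min(22,38)=22. stock: 38 - 22 = 16. total_sold = 62
  Event 14 (restock 22): 16 + 22 = 38
Final: stock = 38, total_sold = 62

First zero at event 2.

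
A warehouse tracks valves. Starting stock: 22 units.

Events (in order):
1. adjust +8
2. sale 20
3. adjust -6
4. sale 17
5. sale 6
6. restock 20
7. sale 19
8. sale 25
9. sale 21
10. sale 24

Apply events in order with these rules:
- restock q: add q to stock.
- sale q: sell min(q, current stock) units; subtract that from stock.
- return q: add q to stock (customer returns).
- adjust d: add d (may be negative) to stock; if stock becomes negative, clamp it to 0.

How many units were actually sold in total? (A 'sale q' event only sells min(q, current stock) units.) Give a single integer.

Answer: 44

Derivation:
Processing events:
Start: stock = 22
  Event 1 (adjust +8): 22 + 8 = 30
  Event 2 (sale 20): sell min(20,30)=20. stock: 30 - 20 = 10. total_sold = 20
  Event 3 (adjust -6): 10 + -6 = 4
  Event 4 (sale 17): sell min(17,4)=4. stock: 4 - 4 = 0. total_sold = 24
  Event 5 (sale 6): sell min(6,0)=0. stock: 0 - 0 = 0. total_sold = 24
  Event 6 (restock 20): 0 + 20 = 20
  Event 7 (sale 19): sell min(19,20)=19. stock: 20 - 19 = 1. total_sold = 43
  Event 8 (sale 25): sell min(25,1)=1. stock: 1 - 1 = 0. total_sold = 44
  Event 9 (sale 21): sell min(21,0)=0. stock: 0 - 0 = 0. total_sold = 44
  Event 10 (sale 24): sell min(24,0)=0. stock: 0 - 0 = 0. total_sold = 44
Final: stock = 0, total_sold = 44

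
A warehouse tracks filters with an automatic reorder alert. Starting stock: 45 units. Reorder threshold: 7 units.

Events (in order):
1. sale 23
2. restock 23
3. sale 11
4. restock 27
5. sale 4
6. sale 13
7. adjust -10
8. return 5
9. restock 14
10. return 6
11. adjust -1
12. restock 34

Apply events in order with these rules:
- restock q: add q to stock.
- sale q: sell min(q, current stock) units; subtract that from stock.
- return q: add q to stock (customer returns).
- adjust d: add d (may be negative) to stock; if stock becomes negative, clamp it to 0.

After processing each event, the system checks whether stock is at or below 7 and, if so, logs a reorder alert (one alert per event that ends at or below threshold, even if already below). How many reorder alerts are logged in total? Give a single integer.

Processing events:
Start: stock = 45
  Event 1 (sale 23): sell min(23,45)=23. stock: 45 - 23 = 22. total_sold = 23
  Event 2 (restock 23): 22 + 23 = 45
  Event 3 (sale 11): sell min(11,45)=11. stock: 45 - 11 = 34. total_sold = 34
  Event 4 (restock 27): 34 + 27 = 61
  Event 5 (sale 4): sell min(4,61)=4. stock: 61 - 4 = 57. total_sold = 38
  Event 6 (sale 13): sell min(13,57)=13. stock: 57 - 13 = 44. total_sold = 51
  Event 7 (adjust -10): 44 + -10 = 34
  Event 8 (return 5): 34 + 5 = 39
  Event 9 (restock 14): 39 + 14 = 53
  Event 10 (return 6): 53 + 6 = 59
  Event 11 (adjust -1): 59 + -1 = 58
  Event 12 (restock 34): 58 + 34 = 92
Final: stock = 92, total_sold = 51

Checking against threshold 7:
  After event 1: stock=22 > 7
  After event 2: stock=45 > 7
  After event 3: stock=34 > 7
  After event 4: stock=61 > 7
  After event 5: stock=57 > 7
  After event 6: stock=44 > 7
  After event 7: stock=34 > 7
  After event 8: stock=39 > 7
  After event 9: stock=53 > 7
  After event 10: stock=59 > 7
  After event 11: stock=58 > 7
  After event 12: stock=92 > 7
Alert events: []. Count = 0

Answer: 0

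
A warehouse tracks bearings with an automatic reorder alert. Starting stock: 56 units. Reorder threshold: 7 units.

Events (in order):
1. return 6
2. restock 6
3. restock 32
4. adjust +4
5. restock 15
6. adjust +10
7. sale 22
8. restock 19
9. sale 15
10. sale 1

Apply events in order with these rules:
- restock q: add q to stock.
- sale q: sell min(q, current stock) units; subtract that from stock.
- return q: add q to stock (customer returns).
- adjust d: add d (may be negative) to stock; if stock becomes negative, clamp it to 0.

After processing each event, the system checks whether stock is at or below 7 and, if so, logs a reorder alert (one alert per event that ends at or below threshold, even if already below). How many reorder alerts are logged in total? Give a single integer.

Processing events:
Start: stock = 56
  Event 1 (return 6): 56 + 6 = 62
  Event 2 (restock 6): 62 + 6 = 68
  Event 3 (restock 32): 68 + 32 = 100
  Event 4 (adjust +4): 100 + 4 = 104
  Event 5 (restock 15): 104 + 15 = 119
  Event 6 (adjust +10): 119 + 10 = 129
  Event 7 (sale 22): sell min(22,129)=22. stock: 129 - 22 = 107. total_sold = 22
  Event 8 (restock 19): 107 + 19 = 126
  Event 9 (sale 15): sell min(15,126)=15. stock: 126 - 15 = 111. total_sold = 37
  Event 10 (sale 1): sell min(1,111)=1. stock: 111 - 1 = 110. total_sold = 38
Final: stock = 110, total_sold = 38

Checking against threshold 7:
  After event 1: stock=62 > 7
  After event 2: stock=68 > 7
  After event 3: stock=100 > 7
  After event 4: stock=104 > 7
  After event 5: stock=119 > 7
  After event 6: stock=129 > 7
  After event 7: stock=107 > 7
  After event 8: stock=126 > 7
  After event 9: stock=111 > 7
  After event 10: stock=110 > 7
Alert events: []. Count = 0

Answer: 0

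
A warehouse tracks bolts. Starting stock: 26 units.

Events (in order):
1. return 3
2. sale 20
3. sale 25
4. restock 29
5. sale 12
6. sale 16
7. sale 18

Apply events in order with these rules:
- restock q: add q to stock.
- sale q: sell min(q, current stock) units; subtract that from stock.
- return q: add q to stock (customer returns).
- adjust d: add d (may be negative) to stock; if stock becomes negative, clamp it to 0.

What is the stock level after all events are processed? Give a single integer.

Answer: 0

Derivation:
Processing events:
Start: stock = 26
  Event 1 (return 3): 26 + 3 = 29
  Event 2 (sale 20): sell min(20,29)=20. stock: 29 - 20 = 9. total_sold = 20
  Event 3 (sale 25): sell min(25,9)=9. stock: 9 - 9 = 0. total_sold = 29
  Event 4 (restock 29): 0 + 29 = 29
  Event 5 (sale 12): sell min(12,29)=12. stock: 29 - 12 = 17. total_sold = 41
  Event 6 (sale 16): sell min(16,17)=16. stock: 17 - 16 = 1. total_sold = 57
  Event 7 (sale 18): sell min(18,1)=1. stock: 1 - 1 = 0. total_sold = 58
Final: stock = 0, total_sold = 58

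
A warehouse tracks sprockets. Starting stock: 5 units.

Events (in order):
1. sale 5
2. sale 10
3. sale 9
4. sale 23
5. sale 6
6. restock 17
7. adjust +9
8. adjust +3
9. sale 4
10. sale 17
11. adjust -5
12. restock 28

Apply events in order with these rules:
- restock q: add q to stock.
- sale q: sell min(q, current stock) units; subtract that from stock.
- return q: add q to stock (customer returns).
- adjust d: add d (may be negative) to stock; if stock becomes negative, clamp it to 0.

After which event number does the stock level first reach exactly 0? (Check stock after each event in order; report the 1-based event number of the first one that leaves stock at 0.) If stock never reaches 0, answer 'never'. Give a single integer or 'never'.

Processing events:
Start: stock = 5
  Event 1 (sale 5): sell min(5,5)=5. stock: 5 - 5 = 0. total_sold = 5
  Event 2 (sale 10): sell min(10,0)=0. stock: 0 - 0 = 0. total_sold = 5
  Event 3 (sale 9): sell min(9,0)=0. stock: 0 - 0 = 0. total_sold = 5
  Event 4 (sale 23): sell min(23,0)=0. stock: 0 - 0 = 0. total_sold = 5
  Event 5 (sale 6): sell min(6,0)=0. stock: 0 - 0 = 0. total_sold = 5
  Event 6 (restock 17): 0 + 17 = 17
  Event 7 (adjust +9): 17 + 9 = 26
  Event 8 (adjust +3): 26 + 3 = 29
  Event 9 (sale 4): sell min(4,29)=4. stock: 29 - 4 = 25. total_sold = 9
  Event 10 (sale 17): sell min(17,25)=17. stock: 25 - 17 = 8. total_sold = 26
  Event 11 (adjust -5): 8 + -5 = 3
  Event 12 (restock 28): 3 + 28 = 31
Final: stock = 31, total_sold = 26

First zero at event 1.

Answer: 1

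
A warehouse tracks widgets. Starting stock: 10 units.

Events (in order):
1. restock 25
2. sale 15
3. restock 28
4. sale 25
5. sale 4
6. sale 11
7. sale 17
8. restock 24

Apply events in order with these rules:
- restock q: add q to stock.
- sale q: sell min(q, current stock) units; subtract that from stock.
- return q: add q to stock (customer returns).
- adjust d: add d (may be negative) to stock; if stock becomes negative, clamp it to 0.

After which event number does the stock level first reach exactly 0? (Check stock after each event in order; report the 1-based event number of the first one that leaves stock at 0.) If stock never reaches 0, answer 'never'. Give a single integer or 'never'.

Processing events:
Start: stock = 10
  Event 1 (restock 25): 10 + 25 = 35
  Event 2 (sale 15): sell min(15,35)=15. stock: 35 - 15 = 20. total_sold = 15
  Event 3 (restock 28): 20 + 28 = 48
  Event 4 (sale 25): sell min(25,48)=25. stock: 48 - 25 = 23. total_sold = 40
  Event 5 (sale 4): sell min(4,23)=4. stock: 23 - 4 = 19. total_sold = 44
  Event 6 (sale 11): sell min(11,19)=11. stock: 19 - 11 = 8. total_sold = 55
  Event 7 (sale 17): sell min(17,8)=8. stock: 8 - 8 = 0. total_sold = 63
  Event 8 (restock 24): 0 + 24 = 24
Final: stock = 24, total_sold = 63

First zero at event 7.

Answer: 7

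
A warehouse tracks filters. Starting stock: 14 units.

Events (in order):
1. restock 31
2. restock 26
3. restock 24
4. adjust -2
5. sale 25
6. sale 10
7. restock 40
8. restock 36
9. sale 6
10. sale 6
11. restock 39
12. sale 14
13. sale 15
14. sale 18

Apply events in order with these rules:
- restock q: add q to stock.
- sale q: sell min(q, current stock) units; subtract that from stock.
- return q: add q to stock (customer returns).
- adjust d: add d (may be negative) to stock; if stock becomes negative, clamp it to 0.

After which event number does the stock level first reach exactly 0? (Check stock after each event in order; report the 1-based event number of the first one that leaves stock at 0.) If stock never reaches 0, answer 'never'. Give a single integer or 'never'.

Processing events:
Start: stock = 14
  Event 1 (restock 31): 14 + 31 = 45
  Event 2 (restock 26): 45 + 26 = 71
  Event 3 (restock 24): 71 + 24 = 95
  Event 4 (adjust -2): 95 + -2 = 93
  Event 5 (sale 25): sell min(25,93)=25. stock: 93 - 25 = 68. total_sold = 25
  Event 6 (sale 10): sell min(10,68)=10. stock: 68 - 10 = 58. total_sold = 35
  Event 7 (restock 40): 58 + 40 = 98
  Event 8 (restock 36): 98 + 36 = 134
  Event 9 (sale 6): sell min(6,134)=6. stock: 134 - 6 = 128. total_sold = 41
  Event 10 (sale 6): sell min(6,128)=6. stock: 128 - 6 = 122. total_sold = 47
  Event 11 (restock 39): 122 + 39 = 161
  Event 12 (sale 14): sell min(14,161)=14. stock: 161 - 14 = 147. total_sold = 61
  Event 13 (sale 15): sell min(15,147)=15. stock: 147 - 15 = 132. total_sold = 76
  Event 14 (sale 18): sell min(18,132)=18. stock: 132 - 18 = 114. total_sold = 94
Final: stock = 114, total_sold = 94

Stock never reaches 0.

Answer: never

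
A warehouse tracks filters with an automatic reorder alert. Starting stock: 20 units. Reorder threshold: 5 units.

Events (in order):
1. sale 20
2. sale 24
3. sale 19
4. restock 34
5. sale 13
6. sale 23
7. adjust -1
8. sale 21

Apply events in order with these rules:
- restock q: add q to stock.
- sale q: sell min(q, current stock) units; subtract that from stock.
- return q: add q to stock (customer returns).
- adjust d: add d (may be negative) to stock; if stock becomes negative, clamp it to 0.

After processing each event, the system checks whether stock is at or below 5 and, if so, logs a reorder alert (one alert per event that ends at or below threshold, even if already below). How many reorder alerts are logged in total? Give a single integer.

Processing events:
Start: stock = 20
  Event 1 (sale 20): sell min(20,20)=20. stock: 20 - 20 = 0. total_sold = 20
  Event 2 (sale 24): sell min(24,0)=0. stock: 0 - 0 = 0. total_sold = 20
  Event 3 (sale 19): sell min(19,0)=0. stock: 0 - 0 = 0. total_sold = 20
  Event 4 (restock 34): 0 + 34 = 34
  Event 5 (sale 13): sell min(13,34)=13. stock: 34 - 13 = 21. total_sold = 33
  Event 6 (sale 23): sell min(23,21)=21. stock: 21 - 21 = 0. total_sold = 54
  Event 7 (adjust -1): 0 + -1 = 0 (clamped to 0)
  Event 8 (sale 21): sell min(21,0)=0. stock: 0 - 0 = 0. total_sold = 54
Final: stock = 0, total_sold = 54

Checking against threshold 5:
  After event 1: stock=0 <= 5 -> ALERT
  After event 2: stock=0 <= 5 -> ALERT
  After event 3: stock=0 <= 5 -> ALERT
  After event 4: stock=34 > 5
  After event 5: stock=21 > 5
  After event 6: stock=0 <= 5 -> ALERT
  After event 7: stock=0 <= 5 -> ALERT
  After event 8: stock=0 <= 5 -> ALERT
Alert events: [1, 2, 3, 6, 7, 8]. Count = 6

Answer: 6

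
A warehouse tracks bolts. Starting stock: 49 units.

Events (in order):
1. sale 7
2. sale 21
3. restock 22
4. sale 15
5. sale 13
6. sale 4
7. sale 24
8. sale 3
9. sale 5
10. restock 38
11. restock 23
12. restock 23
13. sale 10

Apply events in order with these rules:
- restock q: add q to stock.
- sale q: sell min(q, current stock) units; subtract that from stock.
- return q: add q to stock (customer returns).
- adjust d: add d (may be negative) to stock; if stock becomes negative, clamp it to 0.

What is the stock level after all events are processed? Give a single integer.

Processing events:
Start: stock = 49
  Event 1 (sale 7): sell min(7,49)=7. stock: 49 - 7 = 42. total_sold = 7
  Event 2 (sale 21): sell min(21,42)=21. stock: 42 - 21 = 21. total_sold = 28
  Event 3 (restock 22): 21 + 22 = 43
  Event 4 (sale 15): sell min(15,43)=15. stock: 43 - 15 = 28. total_sold = 43
  Event 5 (sale 13): sell min(13,28)=13. stock: 28 - 13 = 15. total_sold = 56
  Event 6 (sale 4): sell min(4,15)=4. stock: 15 - 4 = 11. total_sold = 60
  Event 7 (sale 24): sell min(24,11)=11. stock: 11 - 11 = 0. total_sold = 71
  Event 8 (sale 3): sell min(3,0)=0. stock: 0 - 0 = 0. total_sold = 71
  Event 9 (sale 5): sell min(5,0)=0. stock: 0 - 0 = 0. total_sold = 71
  Event 10 (restock 38): 0 + 38 = 38
  Event 11 (restock 23): 38 + 23 = 61
  Event 12 (restock 23): 61 + 23 = 84
  Event 13 (sale 10): sell min(10,84)=10. stock: 84 - 10 = 74. total_sold = 81
Final: stock = 74, total_sold = 81

Answer: 74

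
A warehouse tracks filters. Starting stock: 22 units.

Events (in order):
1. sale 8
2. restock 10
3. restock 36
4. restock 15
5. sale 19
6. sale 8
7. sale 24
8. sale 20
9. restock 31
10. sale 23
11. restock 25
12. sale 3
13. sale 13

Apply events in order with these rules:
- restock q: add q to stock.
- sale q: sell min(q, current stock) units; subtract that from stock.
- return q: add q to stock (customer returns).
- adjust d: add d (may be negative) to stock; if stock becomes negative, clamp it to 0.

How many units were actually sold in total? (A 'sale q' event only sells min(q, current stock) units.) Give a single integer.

Processing events:
Start: stock = 22
  Event 1 (sale 8): sell min(8,22)=8. stock: 22 - 8 = 14. total_sold = 8
  Event 2 (restock 10): 14 + 10 = 24
  Event 3 (restock 36): 24 + 36 = 60
  Event 4 (restock 15): 60 + 15 = 75
  Event 5 (sale 19): sell min(19,75)=19. stock: 75 - 19 = 56. total_sold = 27
  Event 6 (sale 8): sell min(8,56)=8. stock: 56 - 8 = 48. total_sold = 35
  Event 7 (sale 24): sell min(24,48)=24. stock: 48 - 24 = 24. total_sold = 59
  Event 8 (sale 20): sell min(20,24)=20. stock: 24 - 20 = 4. total_sold = 79
  Event 9 (restock 31): 4 + 31 = 35
  Event 10 (sale 23): sell min(23,35)=23. stock: 35 - 23 = 12. total_sold = 102
  Event 11 (restock 25): 12 + 25 = 37
  Event 12 (sale 3): sell min(3,37)=3. stock: 37 - 3 = 34. total_sold = 105
  Event 13 (sale 13): sell min(13,34)=13. stock: 34 - 13 = 21. total_sold = 118
Final: stock = 21, total_sold = 118

Answer: 118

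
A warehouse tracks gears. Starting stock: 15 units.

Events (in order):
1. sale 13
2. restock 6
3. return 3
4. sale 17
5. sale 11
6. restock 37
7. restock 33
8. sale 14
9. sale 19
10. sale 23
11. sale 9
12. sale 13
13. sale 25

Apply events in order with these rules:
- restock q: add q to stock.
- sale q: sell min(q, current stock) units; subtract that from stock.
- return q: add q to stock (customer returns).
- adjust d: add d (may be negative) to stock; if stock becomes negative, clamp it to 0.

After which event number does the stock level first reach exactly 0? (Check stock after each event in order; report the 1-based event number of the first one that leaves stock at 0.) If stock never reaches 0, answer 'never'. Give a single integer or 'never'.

Answer: 4

Derivation:
Processing events:
Start: stock = 15
  Event 1 (sale 13): sell min(13,15)=13. stock: 15 - 13 = 2. total_sold = 13
  Event 2 (restock 6): 2 + 6 = 8
  Event 3 (return 3): 8 + 3 = 11
  Event 4 (sale 17): sell min(17,11)=11. stock: 11 - 11 = 0. total_sold = 24
  Event 5 (sale 11): sell min(11,0)=0. stock: 0 - 0 = 0. total_sold = 24
  Event 6 (restock 37): 0 + 37 = 37
  Event 7 (restock 33): 37 + 33 = 70
  Event 8 (sale 14): sell min(14,70)=14. stock: 70 - 14 = 56. total_sold = 38
  Event 9 (sale 19): sell min(19,56)=19. stock: 56 - 19 = 37. total_sold = 57
  Event 10 (sale 23): sell min(23,37)=23. stock: 37 - 23 = 14. total_sold = 80
  Event 11 (sale 9): sell min(9,14)=9. stock: 14 - 9 = 5. total_sold = 89
  Event 12 (sale 13): sell min(13,5)=5. stock: 5 - 5 = 0. total_sold = 94
  Event 13 (sale 25): sell min(25,0)=0. stock: 0 - 0 = 0. total_sold = 94
Final: stock = 0, total_sold = 94

First zero at event 4.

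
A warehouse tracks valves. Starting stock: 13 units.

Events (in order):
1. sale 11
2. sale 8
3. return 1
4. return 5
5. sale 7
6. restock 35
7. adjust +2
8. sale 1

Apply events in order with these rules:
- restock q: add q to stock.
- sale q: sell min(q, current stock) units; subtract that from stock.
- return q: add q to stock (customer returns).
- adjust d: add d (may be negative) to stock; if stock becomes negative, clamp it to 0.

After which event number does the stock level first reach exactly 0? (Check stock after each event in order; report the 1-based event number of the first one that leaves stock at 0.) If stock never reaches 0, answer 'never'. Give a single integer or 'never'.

Processing events:
Start: stock = 13
  Event 1 (sale 11): sell min(11,13)=11. stock: 13 - 11 = 2. total_sold = 11
  Event 2 (sale 8): sell min(8,2)=2. stock: 2 - 2 = 0. total_sold = 13
  Event 3 (return 1): 0 + 1 = 1
  Event 4 (return 5): 1 + 5 = 6
  Event 5 (sale 7): sell min(7,6)=6. stock: 6 - 6 = 0. total_sold = 19
  Event 6 (restock 35): 0 + 35 = 35
  Event 7 (adjust +2): 35 + 2 = 37
  Event 8 (sale 1): sell min(1,37)=1. stock: 37 - 1 = 36. total_sold = 20
Final: stock = 36, total_sold = 20

First zero at event 2.

Answer: 2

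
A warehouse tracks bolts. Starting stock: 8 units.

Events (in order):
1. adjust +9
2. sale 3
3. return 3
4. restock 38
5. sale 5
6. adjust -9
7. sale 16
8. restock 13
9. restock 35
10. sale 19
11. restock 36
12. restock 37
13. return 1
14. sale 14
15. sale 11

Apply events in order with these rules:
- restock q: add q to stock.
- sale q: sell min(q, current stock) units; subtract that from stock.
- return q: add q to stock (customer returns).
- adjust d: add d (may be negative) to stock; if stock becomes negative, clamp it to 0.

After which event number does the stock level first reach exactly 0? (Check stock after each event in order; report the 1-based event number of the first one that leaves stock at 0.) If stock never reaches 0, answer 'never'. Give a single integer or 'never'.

Answer: never

Derivation:
Processing events:
Start: stock = 8
  Event 1 (adjust +9): 8 + 9 = 17
  Event 2 (sale 3): sell min(3,17)=3. stock: 17 - 3 = 14. total_sold = 3
  Event 3 (return 3): 14 + 3 = 17
  Event 4 (restock 38): 17 + 38 = 55
  Event 5 (sale 5): sell min(5,55)=5. stock: 55 - 5 = 50. total_sold = 8
  Event 6 (adjust -9): 50 + -9 = 41
  Event 7 (sale 16): sell min(16,41)=16. stock: 41 - 16 = 25. total_sold = 24
  Event 8 (restock 13): 25 + 13 = 38
  Event 9 (restock 35): 38 + 35 = 73
  Event 10 (sale 19): sell min(19,73)=19. stock: 73 - 19 = 54. total_sold = 43
  Event 11 (restock 36): 54 + 36 = 90
  Event 12 (restock 37): 90 + 37 = 127
  Event 13 (return 1): 127 + 1 = 128
  Event 14 (sale 14): sell min(14,128)=14. stock: 128 - 14 = 114. total_sold = 57
  Event 15 (sale 11): sell min(11,114)=11. stock: 114 - 11 = 103. total_sold = 68
Final: stock = 103, total_sold = 68

Stock never reaches 0.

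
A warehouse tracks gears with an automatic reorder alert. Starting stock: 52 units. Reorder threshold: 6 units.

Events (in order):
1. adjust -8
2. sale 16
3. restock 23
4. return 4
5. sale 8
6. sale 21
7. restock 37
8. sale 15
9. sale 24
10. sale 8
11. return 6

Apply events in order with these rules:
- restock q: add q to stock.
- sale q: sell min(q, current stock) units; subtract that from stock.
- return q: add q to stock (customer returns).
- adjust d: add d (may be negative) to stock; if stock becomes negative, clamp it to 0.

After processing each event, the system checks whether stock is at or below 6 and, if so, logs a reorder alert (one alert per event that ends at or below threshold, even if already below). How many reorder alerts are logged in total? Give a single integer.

Processing events:
Start: stock = 52
  Event 1 (adjust -8): 52 + -8 = 44
  Event 2 (sale 16): sell min(16,44)=16. stock: 44 - 16 = 28. total_sold = 16
  Event 3 (restock 23): 28 + 23 = 51
  Event 4 (return 4): 51 + 4 = 55
  Event 5 (sale 8): sell min(8,55)=8. stock: 55 - 8 = 47. total_sold = 24
  Event 6 (sale 21): sell min(21,47)=21. stock: 47 - 21 = 26. total_sold = 45
  Event 7 (restock 37): 26 + 37 = 63
  Event 8 (sale 15): sell min(15,63)=15. stock: 63 - 15 = 48. total_sold = 60
  Event 9 (sale 24): sell min(24,48)=24. stock: 48 - 24 = 24. total_sold = 84
  Event 10 (sale 8): sell min(8,24)=8. stock: 24 - 8 = 16. total_sold = 92
  Event 11 (return 6): 16 + 6 = 22
Final: stock = 22, total_sold = 92

Checking against threshold 6:
  After event 1: stock=44 > 6
  After event 2: stock=28 > 6
  After event 3: stock=51 > 6
  After event 4: stock=55 > 6
  After event 5: stock=47 > 6
  After event 6: stock=26 > 6
  After event 7: stock=63 > 6
  After event 8: stock=48 > 6
  After event 9: stock=24 > 6
  After event 10: stock=16 > 6
  After event 11: stock=22 > 6
Alert events: []. Count = 0

Answer: 0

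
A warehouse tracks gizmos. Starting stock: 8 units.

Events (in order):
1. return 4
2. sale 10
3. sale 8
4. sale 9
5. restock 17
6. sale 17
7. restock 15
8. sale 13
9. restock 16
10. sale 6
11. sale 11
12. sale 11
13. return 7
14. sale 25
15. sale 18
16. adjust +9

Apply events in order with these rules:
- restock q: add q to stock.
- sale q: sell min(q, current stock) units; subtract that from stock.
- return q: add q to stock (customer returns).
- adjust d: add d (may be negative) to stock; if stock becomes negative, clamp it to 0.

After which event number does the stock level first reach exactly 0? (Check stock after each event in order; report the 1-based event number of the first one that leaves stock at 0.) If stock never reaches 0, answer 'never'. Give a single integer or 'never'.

Processing events:
Start: stock = 8
  Event 1 (return 4): 8 + 4 = 12
  Event 2 (sale 10): sell min(10,12)=10. stock: 12 - 10 = 2. total_sold = 10
  Event 3 (sale 8): sell min(8,2)=2. stock: 2 - 2 = 0. total_sold = 12
  Event 4 (sale 9): sell min(9,0)=0. stock: 0 - 0 = 0. total_sold = 12
  Event 5 (restock 17): 0 + 17 = 17
  Event 6 (sale 17): sell min(17,17)=17. stock: 17 - 17 = 0. total_sold = 29
  Event 7 (restock 15): 0 + 15 = 15
  Event 8 (sale 13): sell min(13,15)=13. stock: 15 - 13 = 2. total_sold = 42
  Event 9 (restock 16): 2 + 16 = 18
  Event 10 (sale 6): sell min(6,18)=6. stock: 18 - 6 = 12. total_sold = 48
  Event 11 (sale 11): sell min(11,12)=11. stock: 12 - 11 = 1. total_sold = 59
  Event 12 (sale 11): sell min(11,1)=1. stock: 1 - 1 = 0. total_sold = 60
  Event 13 (return 7): 0 + 7 = 7
  Event 14 (sale 25): sell min(25,7)=7. stock: 7 - 7 = 0. total_sold = 67
  Event 15 (sale 18): sell min(18,0)=0. stock: 0 - 0 = 0. total_sold = 67
  Event 16 (adjust +9): 0 + 9 = 9
Final: stock = 9, total_sold = 67

First zero at event 3.

Answer: 3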